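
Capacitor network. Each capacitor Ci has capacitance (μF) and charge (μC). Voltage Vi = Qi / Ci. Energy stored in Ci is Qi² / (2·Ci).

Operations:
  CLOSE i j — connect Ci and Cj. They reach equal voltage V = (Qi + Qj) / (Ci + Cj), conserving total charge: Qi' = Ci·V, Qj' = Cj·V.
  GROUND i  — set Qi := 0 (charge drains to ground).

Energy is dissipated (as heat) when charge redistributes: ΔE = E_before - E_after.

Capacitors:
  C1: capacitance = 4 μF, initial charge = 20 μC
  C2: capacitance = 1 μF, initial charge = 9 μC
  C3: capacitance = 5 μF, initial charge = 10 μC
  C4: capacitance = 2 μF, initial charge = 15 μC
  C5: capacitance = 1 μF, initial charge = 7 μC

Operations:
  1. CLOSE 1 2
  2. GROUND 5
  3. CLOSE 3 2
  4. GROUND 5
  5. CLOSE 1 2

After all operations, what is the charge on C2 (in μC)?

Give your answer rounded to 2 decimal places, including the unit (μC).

Initial: C1(4μF, Q=20μC, V=5.00V), C2(1μF, Q=9μC, V=9.00V), C3(5μF, Q=10μC, V=2.00V), C4(2μF, Q=15μC, V=7.50V), C5(1μF, Q=7μC, V=7.00V)
Op 1: CLOSE 1-2: Q_total=29.00, C_total=5.00, V=5.80; Q1=23.20, Q2=5.80; dissipated=6.400
Op 2: GROUND 5: Q5=0; energy lost=24.500
Op 3: CLOSE 3-2: Q_total=15.80, C_total=6.00, V=2.63; Q3=13.17, Q2=2.63; dissipated=6.017
Op 4: GROUND 5: Q5=0; energy lost=0.000
Op 5: CLOSE 1-2: Q_total=25.83, C_total=5.00, V=5.17; Q1=20.67, Q2=5.17; dissipated=4.011
Final charges: Q1=20.67, Q2=5.17, Q3=13.17, Q4=15.00, Q5=0.00

Answer: 5.17 μC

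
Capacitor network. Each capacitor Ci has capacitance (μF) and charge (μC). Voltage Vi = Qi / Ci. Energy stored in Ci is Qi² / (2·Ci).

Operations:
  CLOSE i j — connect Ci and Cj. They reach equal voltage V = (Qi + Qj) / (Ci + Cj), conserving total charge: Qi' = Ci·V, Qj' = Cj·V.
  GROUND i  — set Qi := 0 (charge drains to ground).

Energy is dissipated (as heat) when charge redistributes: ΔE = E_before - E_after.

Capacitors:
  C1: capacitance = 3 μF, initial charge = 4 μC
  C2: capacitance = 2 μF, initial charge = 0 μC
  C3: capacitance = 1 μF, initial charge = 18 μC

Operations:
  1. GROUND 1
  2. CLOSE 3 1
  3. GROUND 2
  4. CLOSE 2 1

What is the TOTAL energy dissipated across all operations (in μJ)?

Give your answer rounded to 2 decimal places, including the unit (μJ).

Answer: 136.32 μJ

Derivation:
Initial: C1(3μF, Q=4μC, V=1.33V), C2(2μF, Q=0μC, V=0.00V), C3(1μF, Q=18μC, V=18.00V)
Op 1: GROUND 1: Q1=0; energy lost=2.667
Op 2: CLOSE 3-1: Q_total=18.00, C_total=4.00, V=4.50; Q3=4.50, Q1=13.50; dissipated=121.500
Op 3: GROUND 2: Q2=0; energy lost=0.000
Op 4: CLOSE 2-1: Q_total=13.50, C_total=5.00, V=2.70; Q2=5.40, Q1=8.10; dissipated=12.150
Total dissipated: 136.317 μJ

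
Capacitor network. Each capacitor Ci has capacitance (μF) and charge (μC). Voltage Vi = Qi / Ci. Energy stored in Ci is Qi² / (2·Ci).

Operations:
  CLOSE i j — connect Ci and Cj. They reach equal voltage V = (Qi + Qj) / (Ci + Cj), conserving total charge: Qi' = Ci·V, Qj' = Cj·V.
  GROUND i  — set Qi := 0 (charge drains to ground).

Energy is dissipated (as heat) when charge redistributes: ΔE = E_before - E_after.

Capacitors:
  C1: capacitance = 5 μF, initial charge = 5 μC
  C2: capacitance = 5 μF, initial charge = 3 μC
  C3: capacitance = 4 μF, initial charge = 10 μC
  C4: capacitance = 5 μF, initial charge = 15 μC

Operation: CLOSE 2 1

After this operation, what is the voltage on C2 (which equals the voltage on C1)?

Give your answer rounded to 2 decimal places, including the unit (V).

Initial: C1(5μF, Q=5μC, V=1.00V), C2(5μF, Q=3μC, V=0.60V), C3(4μF, Q=10μC, V=2.50V), C4(5μF, Q=15μC, V=3.00V)
Op 1: CLOSE 2-1: Q_total=8.00, C_total=10.00, V=0.80; Q2=4.00, Q1=4.00; dissipated=0.200

Answer: 0.80 V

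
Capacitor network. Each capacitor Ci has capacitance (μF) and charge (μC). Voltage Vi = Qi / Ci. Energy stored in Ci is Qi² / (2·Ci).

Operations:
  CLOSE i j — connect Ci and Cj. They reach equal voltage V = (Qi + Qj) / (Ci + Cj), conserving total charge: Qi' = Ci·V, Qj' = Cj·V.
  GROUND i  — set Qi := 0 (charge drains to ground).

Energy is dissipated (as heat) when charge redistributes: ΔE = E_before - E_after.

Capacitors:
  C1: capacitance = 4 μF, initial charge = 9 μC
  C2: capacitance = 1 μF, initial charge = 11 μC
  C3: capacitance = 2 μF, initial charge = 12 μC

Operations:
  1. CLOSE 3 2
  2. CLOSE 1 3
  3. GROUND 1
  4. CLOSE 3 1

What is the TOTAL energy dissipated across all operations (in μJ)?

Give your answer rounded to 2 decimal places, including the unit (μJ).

Answer: 71.75 μJ

Derivation:
Initial: C1(4μF, Q=9μC, V=2.25V), C2(1μF, Q=11μC, V=11.00V), C3(2μF, Q=12μC, V=6.00V)
Op 1: CLOSE 3-2: Q_total=23.00, C_total=3.00, V=7.67; Q3=15.33, Q2=7.67; dissipated=8.333
Op 2: CLOSE 1-3: Q_total=24.33, C_total=6.00, V=4.06; Q1=16.22, Q3=8.11; dissipated=19.560
Op 3: GROUND 1: Q1=0; energy lost=32.895
Op 4: CLOSE 3-1: Q_total=8.11, C_total=6.00, V=1.35; Q3=2.70, Q1=5.41; dissipated=10.965
Total dissipated: 71.754 μJ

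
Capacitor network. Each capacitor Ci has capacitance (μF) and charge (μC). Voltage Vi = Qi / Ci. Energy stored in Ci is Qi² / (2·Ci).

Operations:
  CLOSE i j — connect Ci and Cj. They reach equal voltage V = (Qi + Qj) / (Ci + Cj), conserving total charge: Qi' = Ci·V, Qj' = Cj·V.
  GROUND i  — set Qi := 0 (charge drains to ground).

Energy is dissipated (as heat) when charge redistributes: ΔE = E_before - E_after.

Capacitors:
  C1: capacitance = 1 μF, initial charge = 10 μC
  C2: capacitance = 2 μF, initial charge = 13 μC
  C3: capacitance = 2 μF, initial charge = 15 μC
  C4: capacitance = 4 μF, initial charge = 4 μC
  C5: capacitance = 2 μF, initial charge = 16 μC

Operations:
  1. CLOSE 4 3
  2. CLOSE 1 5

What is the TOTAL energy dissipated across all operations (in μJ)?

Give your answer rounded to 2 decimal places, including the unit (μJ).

Answer: 29.50 μJ

Derivation:
Initial: C1(1μF, Q=10μC, V=10.00V), C2(2μF, Q=13μC, V=6.50V), C3(2μF, Q=15μC, V=7.50V), C4(4μF, Q=4μC, V=1.00V), C5(2μF, Q=16μC, V=8.00V)
Op 1: CLOSE 4-3: Q_total=19.00, C_total=6.00, V=3.17; Q4=12.67, Q3=6.33; dissipated=28.167
Op 2: CLOSE 1-5: Q_total=26.00, C_total=3.00, V=8.67; Q1=8.67, Q5=17.33; dissipated=1.333
Total dissipated: 29.500 μJ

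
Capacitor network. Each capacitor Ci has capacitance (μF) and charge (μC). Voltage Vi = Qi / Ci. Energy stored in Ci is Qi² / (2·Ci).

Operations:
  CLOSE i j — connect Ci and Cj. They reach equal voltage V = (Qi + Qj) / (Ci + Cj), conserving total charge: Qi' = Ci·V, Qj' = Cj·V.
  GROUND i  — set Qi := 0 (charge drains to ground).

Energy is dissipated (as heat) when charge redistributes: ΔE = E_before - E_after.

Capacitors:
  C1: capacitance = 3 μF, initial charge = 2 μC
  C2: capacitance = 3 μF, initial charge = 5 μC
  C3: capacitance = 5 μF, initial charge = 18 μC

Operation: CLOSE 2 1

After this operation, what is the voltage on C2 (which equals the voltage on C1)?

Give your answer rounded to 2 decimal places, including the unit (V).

Initial: C1(3μF, Q=2μC, V=0.67V), C2(3μF, Q=5μC, V=1.67V), C3(5μF, Q=18μC, V=3.60V)
Op 1: CLOSE 2-1: Q_total=7.00, C_total=6.00, V=1.17; Q2=3.50, Q1=3.50; dissipated=0.750

Answer: 1.17 V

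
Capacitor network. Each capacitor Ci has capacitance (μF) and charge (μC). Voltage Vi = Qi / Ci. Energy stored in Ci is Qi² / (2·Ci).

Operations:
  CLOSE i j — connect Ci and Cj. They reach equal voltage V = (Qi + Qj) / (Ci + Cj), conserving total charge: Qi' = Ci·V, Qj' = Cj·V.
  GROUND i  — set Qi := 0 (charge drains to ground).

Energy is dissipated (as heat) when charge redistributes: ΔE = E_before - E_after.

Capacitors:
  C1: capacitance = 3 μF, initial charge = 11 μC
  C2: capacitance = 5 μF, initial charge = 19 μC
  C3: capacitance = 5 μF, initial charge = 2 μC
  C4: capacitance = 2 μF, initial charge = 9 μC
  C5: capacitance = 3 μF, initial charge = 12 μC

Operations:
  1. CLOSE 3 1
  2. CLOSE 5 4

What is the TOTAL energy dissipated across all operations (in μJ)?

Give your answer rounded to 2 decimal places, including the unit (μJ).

Answer: 10.15 μJ

Derivation:
Initial: C1(3μF, Q=11μC, V=3.67V), C2(5μF, Q=19μC, V=3.80V), C3(5μF, Q=2μC, V=0.40V), C4(2μF, Q=9μC, V=4.50V), C5(3μF, Q=12μC, V=4.00V)
Op 1: CLOSE 3-1: Q_total=13.00, C_total=8.00, V=1.62; Q3=8.12, Q1=4.88; dissipated=10.004
Op 2: CLOSE 5-4: Q_total=21.00, C_total=5.00, V=4.20; Q5=12.60, Q4=8.40; dissipated=0.150
Total dissipated: 10.154 μJ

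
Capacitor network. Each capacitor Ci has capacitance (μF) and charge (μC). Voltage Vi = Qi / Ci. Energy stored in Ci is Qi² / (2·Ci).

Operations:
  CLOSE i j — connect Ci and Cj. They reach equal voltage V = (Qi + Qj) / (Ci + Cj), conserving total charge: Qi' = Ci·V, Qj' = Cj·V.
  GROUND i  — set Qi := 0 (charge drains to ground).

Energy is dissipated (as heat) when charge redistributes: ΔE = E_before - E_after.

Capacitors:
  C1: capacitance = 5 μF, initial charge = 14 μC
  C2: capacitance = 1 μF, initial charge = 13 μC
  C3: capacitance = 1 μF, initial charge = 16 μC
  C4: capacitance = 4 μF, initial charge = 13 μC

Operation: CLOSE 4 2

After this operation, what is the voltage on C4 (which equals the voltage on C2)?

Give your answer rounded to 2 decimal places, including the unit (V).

Initial: C1(5μF, Q=14μC, V=2.80V), C2(1μF, Q=13μC, V=13.00V), C3(1μF, Q=16μC, V=16.00V), C4(4μF, Q=13μC, V=3.25V)
Op 1: CLOSE 4-2: Q_total=26.00, C_total=5.00, V=5.20; Q4=20.80, Q2=5.20; dissipated=38.025

Answer: 5.20 V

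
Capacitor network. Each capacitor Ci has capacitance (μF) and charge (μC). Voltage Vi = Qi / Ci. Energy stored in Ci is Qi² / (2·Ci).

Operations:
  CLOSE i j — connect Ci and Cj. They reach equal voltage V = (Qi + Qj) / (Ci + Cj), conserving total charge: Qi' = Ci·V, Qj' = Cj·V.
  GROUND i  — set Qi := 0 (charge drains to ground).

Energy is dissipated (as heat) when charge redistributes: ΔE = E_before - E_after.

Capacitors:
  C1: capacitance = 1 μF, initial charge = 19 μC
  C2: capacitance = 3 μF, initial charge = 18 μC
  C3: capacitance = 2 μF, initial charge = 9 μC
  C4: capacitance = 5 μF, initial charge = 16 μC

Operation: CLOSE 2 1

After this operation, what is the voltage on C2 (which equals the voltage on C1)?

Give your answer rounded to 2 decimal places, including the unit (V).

Initial: C1(1μF, Q=19μC, V=19.00V), C2(3μF, Q=18μC, V=6.00V), C3(2μF, Q=9μC, V=4.50V), C4(5μF, Q=16μC, V=3.20V)
Op 1: CLOSE 2-1: Q_total=37.00, C_total=4.00, V=9.25; Q2=27.75, Q1=9.25; dissipated=63.375

Answer: 9.25 V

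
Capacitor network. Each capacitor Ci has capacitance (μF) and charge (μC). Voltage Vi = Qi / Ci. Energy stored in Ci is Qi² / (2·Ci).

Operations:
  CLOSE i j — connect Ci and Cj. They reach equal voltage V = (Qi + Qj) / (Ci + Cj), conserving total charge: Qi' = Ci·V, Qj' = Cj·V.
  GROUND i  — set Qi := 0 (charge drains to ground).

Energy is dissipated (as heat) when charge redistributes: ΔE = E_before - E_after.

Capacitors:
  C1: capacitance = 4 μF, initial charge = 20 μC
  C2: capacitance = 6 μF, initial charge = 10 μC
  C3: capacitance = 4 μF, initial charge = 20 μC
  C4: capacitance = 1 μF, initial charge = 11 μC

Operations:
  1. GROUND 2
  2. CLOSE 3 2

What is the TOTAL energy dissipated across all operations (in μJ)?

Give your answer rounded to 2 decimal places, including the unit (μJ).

Answer: 38.33 μJ

Derivation:
Initial: C1(4μF, Q=20μC, V=5.00V), C2(6μF, Q=10μC, V=1.67V), C3(4μF, Q=20μC, V=5.00V), C4(1μF, Q=11μC, V=11.00V)
Op 1: GROUND 2: Q2=0; energy lost=8.333
Op 2: CLOSE 3-2: Q_total=20.00, C_total=10.00, V=2.00; Q3=8.00, Q2=12.00; dissipated=30.000
Total dissipated: 38.333 μJ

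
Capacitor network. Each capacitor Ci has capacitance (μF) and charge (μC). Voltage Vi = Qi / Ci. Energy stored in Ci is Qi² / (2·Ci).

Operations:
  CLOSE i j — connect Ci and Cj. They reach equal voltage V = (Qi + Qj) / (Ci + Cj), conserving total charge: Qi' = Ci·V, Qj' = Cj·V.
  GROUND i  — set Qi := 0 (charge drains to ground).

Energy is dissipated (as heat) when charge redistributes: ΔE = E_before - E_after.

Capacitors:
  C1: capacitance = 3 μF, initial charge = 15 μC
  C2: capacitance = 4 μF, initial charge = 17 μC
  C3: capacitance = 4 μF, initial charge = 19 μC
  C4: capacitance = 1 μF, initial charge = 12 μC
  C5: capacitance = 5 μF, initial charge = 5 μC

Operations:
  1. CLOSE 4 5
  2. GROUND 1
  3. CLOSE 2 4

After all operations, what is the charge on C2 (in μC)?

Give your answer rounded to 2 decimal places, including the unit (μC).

Answer: 15.87 μC

Derivation:
Initial: C1(3μF, Q=15μC, V=5.00V), C2(4μF, Q=17μC, V=4.25V), C3(4μF, Q=19μC, V=4.75V), C4(1μF, Q=12μC, V=12.00V), C5(5μF, Q=5μC, V=1.00V)
Op 1: CLOSE 4-5: Q_total=17.00, C_total=6.00, V=2.83; Q4=2.83, Q5=14.17; dissipated=50.417
Op 2: GROUND 1: Q1=0; energy lost=37.500
Op 3: CLOSE 2-4: Q_total=19.83, C_total=5.00, V=3.97; Q2=15.87, Q4=3.97; dissipated=0.803
Final charges: Q1=0.00, Q2=15.87, Q3=19.00, Q4=3.97, Q5=14.17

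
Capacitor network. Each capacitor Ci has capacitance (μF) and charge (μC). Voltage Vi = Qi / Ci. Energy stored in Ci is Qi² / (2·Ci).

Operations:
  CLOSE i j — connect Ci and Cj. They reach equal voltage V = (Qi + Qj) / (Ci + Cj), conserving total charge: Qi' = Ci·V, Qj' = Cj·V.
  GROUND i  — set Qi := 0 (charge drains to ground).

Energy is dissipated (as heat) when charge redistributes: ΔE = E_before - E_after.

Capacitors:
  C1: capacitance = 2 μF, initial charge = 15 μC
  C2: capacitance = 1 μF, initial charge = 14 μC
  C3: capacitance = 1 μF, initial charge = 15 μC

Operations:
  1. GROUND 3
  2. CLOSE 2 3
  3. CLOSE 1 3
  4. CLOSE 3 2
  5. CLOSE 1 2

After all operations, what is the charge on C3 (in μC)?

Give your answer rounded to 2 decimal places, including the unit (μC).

Initial: C1(2μF, Q=15μC, V=7.50V), C2(1μF, Q=14μC, V=14.00V), C3(1μF, Q=15μC, V=15.00V)
Op 1: GROUND 3: Q3=0; energy lost=112.500
Op 2: CLOSE 2-3: Q_total=14.00, C_total=2.00, V=7.00; Q2=7.00, Q3=7.00; dissipated=49.000
Op 3: CLOSE 1-3: Q_total=22.00, C_total=3.00, V=7.33; Q1=14.67, Q3=7.33; dissipated=0.083
Op 4: CLOSE 3-2: Q_total=14.33, C_total=2.00, V=7.17; Q3=7.17, Q2=7.17; dissipated=0.028
Op 5: CLOSE 1-2: Q_total=21.83, C_total=3.00, V=7.28; Q1=14.56, Q2=7.28; dissipated=0.009
Final charges: Q1=14.56, Q2=7.28, Q3=7.17

Answer: 7.17 μC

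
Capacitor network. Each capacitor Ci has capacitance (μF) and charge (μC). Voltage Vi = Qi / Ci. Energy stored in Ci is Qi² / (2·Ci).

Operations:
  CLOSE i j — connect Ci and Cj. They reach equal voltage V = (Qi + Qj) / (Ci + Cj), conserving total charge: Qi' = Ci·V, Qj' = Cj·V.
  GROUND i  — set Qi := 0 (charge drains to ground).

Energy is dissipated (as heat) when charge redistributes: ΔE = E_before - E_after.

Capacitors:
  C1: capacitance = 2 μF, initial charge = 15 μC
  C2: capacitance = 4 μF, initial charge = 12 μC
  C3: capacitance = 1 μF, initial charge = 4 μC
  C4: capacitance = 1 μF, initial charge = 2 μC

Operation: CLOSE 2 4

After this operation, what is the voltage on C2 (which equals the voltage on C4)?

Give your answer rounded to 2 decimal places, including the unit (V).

Answer: 2.80 V

Derivation:
Initial: C1(2μF, Q=15μC, V=7.50V), C2(4μF, Q=12μC, V=3.00V), C3(1μF, Q=4μC, V=4.00V), C4(1μF, Q=2μC, V=2.00V)
Op 1: CLOSE 2-4: Q_total=14.00, C_total=5.00, V=2.80; Q2=11.20, Q4=2.80; dissipated=0.400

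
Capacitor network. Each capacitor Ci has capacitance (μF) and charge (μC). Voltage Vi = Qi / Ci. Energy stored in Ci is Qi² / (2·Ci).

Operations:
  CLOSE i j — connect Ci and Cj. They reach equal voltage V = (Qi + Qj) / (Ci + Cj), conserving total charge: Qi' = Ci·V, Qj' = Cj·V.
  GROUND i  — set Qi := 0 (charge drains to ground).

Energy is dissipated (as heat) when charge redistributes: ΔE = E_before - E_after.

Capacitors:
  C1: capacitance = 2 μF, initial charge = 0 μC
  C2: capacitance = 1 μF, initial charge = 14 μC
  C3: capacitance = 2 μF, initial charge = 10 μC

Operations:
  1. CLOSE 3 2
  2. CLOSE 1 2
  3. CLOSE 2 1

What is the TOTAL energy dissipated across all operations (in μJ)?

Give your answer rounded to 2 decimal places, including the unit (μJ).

Initial: C1(2μF, Q=0μC, V=0.00V), C2(1μF, Q=14μC, V=14.00V), C3(2μF, Q=10μC, V=5.00V)
Op 1: CLOSE 3-2: Q_total=24.00, C_total=3.00, V=8.00; Q3=16.00, Q2=8.00; dissipated=27.000
Op 2: CLOSE 1-2: Q_total=8.00, C_total=3.00, V=2.67; Q1=5.33, Q2=2.67; dissipated=21.333
Op 3: CLOSE 2-1: Q_total=8.00, C_total=3.00, V=2.67; Q2=2.67, Q1=5.33; dissipated=0.000
Total dissipated: 48.333 μJ

Answer: 48.33 μJ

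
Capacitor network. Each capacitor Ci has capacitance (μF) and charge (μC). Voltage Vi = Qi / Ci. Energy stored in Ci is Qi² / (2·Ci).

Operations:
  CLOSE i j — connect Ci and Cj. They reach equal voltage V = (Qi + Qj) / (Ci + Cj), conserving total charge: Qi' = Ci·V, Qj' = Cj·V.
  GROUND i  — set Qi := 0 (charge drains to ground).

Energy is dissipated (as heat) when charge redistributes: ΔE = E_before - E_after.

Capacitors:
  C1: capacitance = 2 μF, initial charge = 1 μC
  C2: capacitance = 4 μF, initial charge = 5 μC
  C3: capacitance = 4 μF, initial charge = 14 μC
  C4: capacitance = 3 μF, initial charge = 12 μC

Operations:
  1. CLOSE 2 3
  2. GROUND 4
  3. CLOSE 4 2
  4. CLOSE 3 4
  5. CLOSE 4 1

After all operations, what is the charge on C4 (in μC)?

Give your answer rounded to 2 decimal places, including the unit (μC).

Answer: 4.09 μC

Derivation:
Initial: C1(2μF, Q=1μC, V=0.50V), C2(4μF, Q=5μC, V=1.25V), C3(4μF, Q=14μC, V=3.50V), C4(3μF, Q=12μC, V=4.00V)
Op 1: CLOSE 2-3: Q_total=19.00, C_total=8.00, V=2.38; Q2=9.50, Q3=9.50; dissipated=5.062
Op 2: GROUND 4: Q4=0; energy lost=24.000
Op 3: CLOSE 4-2: Q_total=9.50, C_total=7.00, V=1.36; Q4=4.07, Q2=5.43; dissipated=4.835
Op 4: CLOSE 3-4: Q_total=13.57, C_total=7.00, V=1.94; Q3=7.76, Q4=5.82; dissipated=0.888
Op 5: CLOSE 4-1: Q_total=6.82, C_total=5.00, V=1.36; Q4=4.09, Q1=2.73; dissipated=1.242
Final charges: Q1=2.73, Q2=5.43, Q3=7.76, Q4=4.09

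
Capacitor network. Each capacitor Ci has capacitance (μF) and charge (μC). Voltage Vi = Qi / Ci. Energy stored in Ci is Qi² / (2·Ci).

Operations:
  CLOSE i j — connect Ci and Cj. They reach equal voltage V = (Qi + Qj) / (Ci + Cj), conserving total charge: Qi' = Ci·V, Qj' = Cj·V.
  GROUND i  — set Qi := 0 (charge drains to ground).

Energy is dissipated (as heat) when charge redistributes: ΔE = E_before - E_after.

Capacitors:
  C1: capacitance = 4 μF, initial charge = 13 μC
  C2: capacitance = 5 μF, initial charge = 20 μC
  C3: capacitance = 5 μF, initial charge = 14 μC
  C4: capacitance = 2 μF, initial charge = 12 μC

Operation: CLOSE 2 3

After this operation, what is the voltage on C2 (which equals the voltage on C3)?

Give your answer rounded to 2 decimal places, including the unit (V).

Answer: 3.40 V

Derivation:
Initial: C1(4μF, Q=13μC, V=3.25V), C2(5μF, Q=20μC, V=4.00V), C3(5μF, Q=14μC, V=2.80V), C4(2μF, Q=12μC, V=6.00V)
Op 1: CLOSE 2-3: Q_total=34.00, C_total=10.00, V=3.40; Q2=17.00, Q3=17.00; dissipated=1.800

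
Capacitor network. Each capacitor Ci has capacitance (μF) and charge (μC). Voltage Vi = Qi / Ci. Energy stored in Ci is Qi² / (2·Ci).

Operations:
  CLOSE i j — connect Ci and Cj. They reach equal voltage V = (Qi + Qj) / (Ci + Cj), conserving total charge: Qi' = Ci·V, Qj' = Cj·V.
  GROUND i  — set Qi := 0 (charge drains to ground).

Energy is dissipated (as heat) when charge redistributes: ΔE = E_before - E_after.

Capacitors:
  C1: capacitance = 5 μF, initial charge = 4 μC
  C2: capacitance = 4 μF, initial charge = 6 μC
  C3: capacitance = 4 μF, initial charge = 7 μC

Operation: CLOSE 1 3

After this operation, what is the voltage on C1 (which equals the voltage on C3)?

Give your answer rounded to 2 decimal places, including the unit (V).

Answer: 1.22 V

Derivation:
Initial: C1(5μF, Q=4μC, V=0.80V), C2(4μF, Q=6μC, V=1.50V), C3(4μF, Q=7μC, V=1.75V)
Op 1: CLOSE 1-3: Q_total=11.00, C_total=9.00, V=1.22; Q1=6.11, Q3=4.89; dissipated=1.003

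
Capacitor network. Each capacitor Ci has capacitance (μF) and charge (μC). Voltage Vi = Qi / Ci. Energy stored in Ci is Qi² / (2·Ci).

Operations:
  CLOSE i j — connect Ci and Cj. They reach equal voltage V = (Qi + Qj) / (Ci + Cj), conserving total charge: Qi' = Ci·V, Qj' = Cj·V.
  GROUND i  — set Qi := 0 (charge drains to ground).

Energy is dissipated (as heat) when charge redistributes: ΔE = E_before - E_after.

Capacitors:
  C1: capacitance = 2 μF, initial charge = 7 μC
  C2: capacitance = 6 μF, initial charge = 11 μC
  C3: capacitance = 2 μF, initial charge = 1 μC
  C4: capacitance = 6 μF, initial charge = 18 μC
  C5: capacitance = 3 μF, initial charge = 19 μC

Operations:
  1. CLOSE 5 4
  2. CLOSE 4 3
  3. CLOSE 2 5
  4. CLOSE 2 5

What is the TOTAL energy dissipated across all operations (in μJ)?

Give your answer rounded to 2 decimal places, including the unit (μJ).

Initial: C1(2μF, Q=7μC, V=3.50V), C2(6μF, Q=11μC, V=1.83V), C3(2μF, Q=1μC, V=0.50V), C4(6μF, Q=18μC, V=3.00V), C5(3μF, Q=19μC, V=6.33V)
Op 1: CLOSE 5-4: Q_total=37.00, C_total=9.00, V=4.11; Q5=12.33, Q4=24.67; dissipated=11.111
Op 2: CLOSE 4-3: Q_total=25.67, C_total=8.00, V=3.21; Q4=19.25, Q3=6.42; dissipated=9.780
Op 3: CLOSE 2-5: Q_total=23.33, C_total=9.00, V=2.59; Q2=15.56, Q5=7.78; dissipated=5.188
Op 4: CLOSE 2-5: Q_total=23.33, C_total=9.00, V=2.59; Q2=15.56, Q5=7.78; dissipated=0.000
Total dissipated: 26.079 μJ

Answer: 26.08 μJ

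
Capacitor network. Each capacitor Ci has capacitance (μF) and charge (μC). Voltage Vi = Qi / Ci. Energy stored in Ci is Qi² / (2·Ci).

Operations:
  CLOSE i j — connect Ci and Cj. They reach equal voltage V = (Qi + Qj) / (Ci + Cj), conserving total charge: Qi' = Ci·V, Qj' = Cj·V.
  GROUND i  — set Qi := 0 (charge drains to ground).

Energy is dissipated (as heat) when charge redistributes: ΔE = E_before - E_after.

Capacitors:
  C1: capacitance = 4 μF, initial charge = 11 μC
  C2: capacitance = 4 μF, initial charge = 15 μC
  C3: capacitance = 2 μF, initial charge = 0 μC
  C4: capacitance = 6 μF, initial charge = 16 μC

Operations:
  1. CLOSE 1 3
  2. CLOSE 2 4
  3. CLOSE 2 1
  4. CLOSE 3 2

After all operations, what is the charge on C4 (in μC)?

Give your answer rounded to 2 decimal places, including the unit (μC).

Initial: C1(4μF, Q=11μC, V=2.75V), C2(4μF, Q=15μC, V=3.75V), C3(2μF, Q=0μC, V=0.00V), C4(6μF, Q=16μC, V=2.67V)
Op 1: CLOSE 1-3: Q_total=11.00, C_total=6.00, V=1.83; Q1=7.33, Q3=3.67; dissipated=5.042
Op 2: CLOSE 2-4: Q_total=31.00, C_total=10.00, V=3.10; Q2=12.40, Q4=18.60; dissipated=1.408
Op 3: CLOSE 2-1: Q_total=19.73, C_total=8.00, V=2.47; Q2=9.87, Q1=9.87; dissipated=1.604
Op 4: CLOSE 3-2: Q_total=13.53, C_total=6.00, V=2.26; Q3=4.51, Q2=9.02; dissipated=0.267
Final charges: Q1=9.87, Q2=9.02, Q3=4.51, Q4=18.60

Answer: 18.60 μC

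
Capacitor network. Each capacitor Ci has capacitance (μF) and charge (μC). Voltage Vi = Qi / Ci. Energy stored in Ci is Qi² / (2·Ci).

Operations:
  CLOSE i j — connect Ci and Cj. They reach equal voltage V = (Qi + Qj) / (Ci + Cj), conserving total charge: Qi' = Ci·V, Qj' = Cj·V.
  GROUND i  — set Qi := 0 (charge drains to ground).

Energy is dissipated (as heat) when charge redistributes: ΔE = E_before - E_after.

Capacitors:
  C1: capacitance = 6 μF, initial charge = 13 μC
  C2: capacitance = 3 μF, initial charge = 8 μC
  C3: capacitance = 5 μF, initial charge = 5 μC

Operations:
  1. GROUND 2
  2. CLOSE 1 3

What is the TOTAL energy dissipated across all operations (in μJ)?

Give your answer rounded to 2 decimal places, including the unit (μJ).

Initial: C1(6μF, Q=13μC, V=2.17V), C2(3μF, Q=8μC, V=2.67V), C3(5μF, Q=5μC, V=1.00V)
Op 1: GROUND 2: Q2=0; energy lost=10.667
Op 2: CLOSE 1-3: Q_total=18.00, C_total=11.00, V=1.64; Q1=9.82, Q3=8.18; dissipated=1.856
Total dissipated: 12.523 μJ

Answer: 12.52 μJ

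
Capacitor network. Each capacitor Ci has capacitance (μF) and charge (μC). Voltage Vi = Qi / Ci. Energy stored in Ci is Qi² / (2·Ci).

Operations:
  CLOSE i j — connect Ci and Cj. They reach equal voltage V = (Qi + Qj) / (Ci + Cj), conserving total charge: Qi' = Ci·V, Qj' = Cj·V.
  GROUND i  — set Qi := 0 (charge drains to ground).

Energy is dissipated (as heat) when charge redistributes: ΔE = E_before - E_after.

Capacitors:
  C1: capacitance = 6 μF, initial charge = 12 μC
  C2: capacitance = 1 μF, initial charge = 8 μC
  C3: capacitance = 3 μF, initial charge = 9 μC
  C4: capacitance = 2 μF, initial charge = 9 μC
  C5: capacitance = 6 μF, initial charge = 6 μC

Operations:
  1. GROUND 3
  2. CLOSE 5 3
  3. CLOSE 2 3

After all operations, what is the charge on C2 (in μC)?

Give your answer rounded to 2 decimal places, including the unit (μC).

Initial: C1(6μF, Q=12μC, V=2.00V), C2(1μF, Q=8μC, V=8.00V), C3(3μF, Q=9μC, V=3.00V), C4(2μF, Q=9μC, V=4.50V), C5(6μF, Q=6μC, V=1.00V)
Op 1: GROUND 3: Q3=0; energy lost=13.500
Op 2: CLOSE 5-3: Q_total=6.00, C_total=9.00, V=0.67; Q5=4.00, Q3=2.00; dissipated=1.000
Op 3: CLOSE 2-3: Q_total=10.00, C_total=4.00, V=2.50; Q2=2.50, Q3=7.50; dissipated=20.167
Final charges: Q1=12.00, Q2=2.50, Q3=7.50, Q4=9.00, Q5=4.00

Answer: 2.50 μC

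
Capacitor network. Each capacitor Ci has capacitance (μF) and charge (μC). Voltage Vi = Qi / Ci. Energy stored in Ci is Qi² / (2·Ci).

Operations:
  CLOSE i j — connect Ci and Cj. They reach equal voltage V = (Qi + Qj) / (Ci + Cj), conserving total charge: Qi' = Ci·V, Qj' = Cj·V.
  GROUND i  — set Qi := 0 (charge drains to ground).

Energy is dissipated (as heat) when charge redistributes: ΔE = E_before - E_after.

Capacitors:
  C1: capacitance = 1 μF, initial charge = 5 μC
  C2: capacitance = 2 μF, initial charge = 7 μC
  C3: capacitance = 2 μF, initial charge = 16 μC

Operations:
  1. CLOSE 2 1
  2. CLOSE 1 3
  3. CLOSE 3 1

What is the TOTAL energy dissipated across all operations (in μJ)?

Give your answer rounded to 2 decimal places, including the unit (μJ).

Answer: 6.08 μJ

Derivation:
Initial: C1(1μF, Q=5μC, V=5.00V), C2(2μF, Q=7μC, V=3.50V), C3(2μF, Q=16μC, V=8.00V)
Op 1: CLOSE 2-1: Q_total=12.00, C_total=3.00, V=4.00; Q2=8.00, Q1=4.00; dissipated=0.750
Op 2: CLOSE 1-3: Q_total=20.00, C_total=3.00, V=6.67; Q1=6.67, Q3=13.33; dissipated=5.333
Op 3: CLOSE 3-1: Q_total=20.00, C_total=3.00, V=6.67; Q3=13.33, Q1=6.67; dissipated=0.000
Total dissipated: 6.083 μJ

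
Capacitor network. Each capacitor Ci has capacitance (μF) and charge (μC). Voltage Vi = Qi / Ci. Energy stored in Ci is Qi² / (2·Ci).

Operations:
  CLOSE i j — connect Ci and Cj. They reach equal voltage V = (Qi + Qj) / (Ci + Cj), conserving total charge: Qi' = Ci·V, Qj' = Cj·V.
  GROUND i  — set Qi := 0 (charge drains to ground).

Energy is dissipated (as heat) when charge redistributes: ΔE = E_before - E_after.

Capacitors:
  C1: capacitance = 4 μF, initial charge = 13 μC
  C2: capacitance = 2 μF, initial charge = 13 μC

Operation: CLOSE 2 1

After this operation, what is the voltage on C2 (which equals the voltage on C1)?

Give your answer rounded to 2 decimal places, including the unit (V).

Answer: 4.33 V

Derivation:
Initial: C1(4μF, Q=13μC, V=3.25V), C2(2μF, Q=13μC, V=6.50V)
Op 1: CLOSE 2-1: Q_total=26.00, C_total=6.00, V=4.33; Q2=8.67, Q1=17.33; dissipated=7.042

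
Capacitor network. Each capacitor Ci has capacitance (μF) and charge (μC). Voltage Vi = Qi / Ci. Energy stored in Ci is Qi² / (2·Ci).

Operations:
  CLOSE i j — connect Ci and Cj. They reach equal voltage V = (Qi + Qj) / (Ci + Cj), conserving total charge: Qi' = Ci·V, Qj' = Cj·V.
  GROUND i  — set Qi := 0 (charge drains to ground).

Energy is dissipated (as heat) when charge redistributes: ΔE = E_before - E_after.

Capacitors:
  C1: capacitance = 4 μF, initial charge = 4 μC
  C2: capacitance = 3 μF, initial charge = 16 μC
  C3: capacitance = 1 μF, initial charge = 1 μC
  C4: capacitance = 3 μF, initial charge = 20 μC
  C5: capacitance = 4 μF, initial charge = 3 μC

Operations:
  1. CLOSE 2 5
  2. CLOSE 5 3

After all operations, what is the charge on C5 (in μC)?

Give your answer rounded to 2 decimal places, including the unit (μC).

Initial: C1(4μF, Q=4μC, V=1.00V), C2(3μF, Q=16μC, V=5.33V), C3(1μF, Q=1μC, V=1.00V), C4(3μF, Q=20μC, V=6.67V), C5(4μF, Q=3μC, V=0.75V)
Op 1: CLOSE 2-5: Q_total=19.00, C_total=7.00, V=2.71; Q2=8.14, Q5=10.86; dissipated=18.006
Op 2: CLOSE 5-3: Q_total=11.86, C_total=5.00, V=2.37; Q5=9.49, Q3=2.37; dissipated=1.176
Final charges: Q1=4.00, Q2=8.14, Q3=2.37, Q4=20.00, Q5=9.49

Answer: 9.49 μC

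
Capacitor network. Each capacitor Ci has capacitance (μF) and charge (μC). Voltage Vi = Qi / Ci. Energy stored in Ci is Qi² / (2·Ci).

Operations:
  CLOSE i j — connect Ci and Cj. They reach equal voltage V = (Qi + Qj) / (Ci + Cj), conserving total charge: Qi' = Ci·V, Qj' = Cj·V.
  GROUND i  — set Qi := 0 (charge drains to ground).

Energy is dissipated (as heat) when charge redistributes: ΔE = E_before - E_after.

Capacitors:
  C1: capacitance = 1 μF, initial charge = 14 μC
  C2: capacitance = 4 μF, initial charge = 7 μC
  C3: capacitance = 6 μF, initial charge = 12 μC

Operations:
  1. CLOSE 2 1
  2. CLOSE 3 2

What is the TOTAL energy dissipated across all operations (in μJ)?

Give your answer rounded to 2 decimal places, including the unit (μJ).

Answer: 65.83 μJ

Derivation:
Initial: C1(1μF, Q=14μC, V=14.00V), C2(4μF, Q=7μC, V=1.75V), C3(6μF, Q=12μC, V=2.00V)
Op 1: CLOSE 2-1: Q_total=21.00, C_total=5.00, V=4.20; Q2=16.80, Q1=4.20; dissipated=60.025
Op 2: CLOSE 3-2: Q_total=28.80, C_total=10.00, V=2.88; Q3=17.28, Q2=11.52; dissipated=5.808
Total dissipated: 65.833 μJ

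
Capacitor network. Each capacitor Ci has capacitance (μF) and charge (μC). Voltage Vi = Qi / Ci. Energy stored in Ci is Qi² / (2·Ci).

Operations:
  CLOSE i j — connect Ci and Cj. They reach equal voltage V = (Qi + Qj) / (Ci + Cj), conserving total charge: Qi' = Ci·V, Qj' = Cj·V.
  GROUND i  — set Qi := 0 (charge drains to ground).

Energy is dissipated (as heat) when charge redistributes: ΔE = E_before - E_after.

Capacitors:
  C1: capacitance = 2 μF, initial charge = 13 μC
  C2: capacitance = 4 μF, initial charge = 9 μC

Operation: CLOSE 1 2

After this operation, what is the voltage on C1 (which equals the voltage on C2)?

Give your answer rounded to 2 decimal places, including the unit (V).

Answer: 3.67 V

Derivation:
Initial: C1(2μF, Q=13μC, V=6.50V), C2(4μF, Q=9μC, V=2.25V)
Op 1: CLOSE 1-2: Q_total=22.00, C_total=6.00, V=3.67; Q1=7.33, Q2=14.67; dissipated=12.042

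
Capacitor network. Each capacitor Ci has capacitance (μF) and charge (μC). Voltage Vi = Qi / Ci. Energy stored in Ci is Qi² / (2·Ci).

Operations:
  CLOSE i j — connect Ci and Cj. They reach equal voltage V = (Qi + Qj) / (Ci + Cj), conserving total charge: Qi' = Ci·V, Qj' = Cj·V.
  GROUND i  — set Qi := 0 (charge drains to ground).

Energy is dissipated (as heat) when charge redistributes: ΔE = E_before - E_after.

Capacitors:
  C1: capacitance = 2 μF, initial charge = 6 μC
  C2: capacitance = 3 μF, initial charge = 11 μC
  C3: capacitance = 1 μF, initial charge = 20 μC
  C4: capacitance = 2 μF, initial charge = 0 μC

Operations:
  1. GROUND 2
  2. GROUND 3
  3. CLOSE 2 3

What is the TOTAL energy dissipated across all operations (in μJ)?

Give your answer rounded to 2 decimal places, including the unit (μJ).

Answer: 220.17 μJ

Derivation:
Initial: C1(2μF, Q=6μC, V=3.00V), C2(3μF, Q=11μC, V=3.67V), C3(1μF, Q=20μC, V=20.00V), C4(2μF, Q=0μC, V=0.00V)
Op 1: GROUND 2: Q2=0; energy lost=20.167
Op 2: GROUND 3: Q3=0; energy lost=200.000
Op 3: CLOSE 2-3: Q_total=0.00, C_total=4.00, V=0.00; Q2=0.00, Q3=0.00; dissipated=0.000
Total dissipated: 220.167 μJ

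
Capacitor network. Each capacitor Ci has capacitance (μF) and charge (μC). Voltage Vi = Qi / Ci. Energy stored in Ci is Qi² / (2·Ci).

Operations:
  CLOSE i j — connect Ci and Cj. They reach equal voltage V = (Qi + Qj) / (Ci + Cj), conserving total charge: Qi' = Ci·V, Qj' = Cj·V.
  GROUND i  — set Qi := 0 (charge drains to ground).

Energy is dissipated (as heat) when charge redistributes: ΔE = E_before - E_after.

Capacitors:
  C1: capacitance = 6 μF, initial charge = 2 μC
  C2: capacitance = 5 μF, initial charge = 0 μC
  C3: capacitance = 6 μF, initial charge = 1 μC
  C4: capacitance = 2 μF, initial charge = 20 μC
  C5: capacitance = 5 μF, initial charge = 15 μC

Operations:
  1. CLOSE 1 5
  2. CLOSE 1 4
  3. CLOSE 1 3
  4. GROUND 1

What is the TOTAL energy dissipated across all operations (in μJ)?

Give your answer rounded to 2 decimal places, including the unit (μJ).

Initial: C1(6μF, Q=2μC, V=0.33V), C2(5μF, Q=0μC, V=0.00V), C3(6μF, Q=1μC, V=0.17V), C4(2μF, Q=20μC, V=10.00V), C5(5μF, Q=15μC, V=3.00V)
Op 1: CLOSE 1-5: Q_total=17.00, C_total=11.00, V=1.55; Q1=9.27, Q5=7.73; dissipated=9.697
Op 2: CLOSE 1-4: Q_total=29.27, C_total=8.00, V=3.66; Q1=21.95, Q4=7.32; dissipated=53.610
Op 3: CLOSE 1-3: Q_total=22.95, C_total=12.00, V=1.91; Q1=11.48, Q3=11.48; dissipated=18.296
Op 4: GROUND 1: Q1=0; energy lost=10.977
Total dissipated: 92.579 μJ

Answer: 92.58 μJ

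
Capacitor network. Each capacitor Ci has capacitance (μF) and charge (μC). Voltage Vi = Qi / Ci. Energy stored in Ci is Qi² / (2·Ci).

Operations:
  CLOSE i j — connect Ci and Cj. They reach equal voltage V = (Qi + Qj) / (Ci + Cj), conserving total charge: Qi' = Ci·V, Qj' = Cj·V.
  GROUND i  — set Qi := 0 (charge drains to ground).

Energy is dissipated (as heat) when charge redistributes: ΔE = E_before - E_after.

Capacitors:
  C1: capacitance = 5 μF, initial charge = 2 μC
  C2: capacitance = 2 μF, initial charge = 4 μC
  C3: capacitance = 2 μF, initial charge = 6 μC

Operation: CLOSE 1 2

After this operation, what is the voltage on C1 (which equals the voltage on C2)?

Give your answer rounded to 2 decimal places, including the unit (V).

Answer: 0.86 V

Derivation:
Initial: C1(5μF, Q=2μC, V=0.40V), C2(2μF, Q=4μC, V=2.00V), C3(2μF, Q=6μC, V=3.00V)
Op 1: CLOSE 1-2: Q_total=6.00, C_total=7.00, V=0.86; Q1=4.29, Q2=1.71; dissipated=1.829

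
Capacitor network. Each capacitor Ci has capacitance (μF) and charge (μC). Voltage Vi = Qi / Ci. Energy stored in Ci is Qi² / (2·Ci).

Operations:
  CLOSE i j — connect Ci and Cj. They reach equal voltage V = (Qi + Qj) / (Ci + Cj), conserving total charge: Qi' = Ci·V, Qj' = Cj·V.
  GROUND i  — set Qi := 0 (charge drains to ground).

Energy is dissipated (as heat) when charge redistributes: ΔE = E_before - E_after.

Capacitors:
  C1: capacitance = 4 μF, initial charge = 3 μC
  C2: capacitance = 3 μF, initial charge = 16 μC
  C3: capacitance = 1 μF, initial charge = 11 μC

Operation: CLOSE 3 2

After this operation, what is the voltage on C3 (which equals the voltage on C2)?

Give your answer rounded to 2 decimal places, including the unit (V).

Initial: C1(4μF, Q=3μC, V=0.75V), C2(3μF, Q=16μC, V=5.33V), C3(1μF, Q=11μC, V=11.00V)
Op 1: CLOSE 3-2: Q_total=27.00, C_total=4.00, V=6.75; Q3=6.75, Q2=20.25; dissipated=12.042

Answer: 6.75 V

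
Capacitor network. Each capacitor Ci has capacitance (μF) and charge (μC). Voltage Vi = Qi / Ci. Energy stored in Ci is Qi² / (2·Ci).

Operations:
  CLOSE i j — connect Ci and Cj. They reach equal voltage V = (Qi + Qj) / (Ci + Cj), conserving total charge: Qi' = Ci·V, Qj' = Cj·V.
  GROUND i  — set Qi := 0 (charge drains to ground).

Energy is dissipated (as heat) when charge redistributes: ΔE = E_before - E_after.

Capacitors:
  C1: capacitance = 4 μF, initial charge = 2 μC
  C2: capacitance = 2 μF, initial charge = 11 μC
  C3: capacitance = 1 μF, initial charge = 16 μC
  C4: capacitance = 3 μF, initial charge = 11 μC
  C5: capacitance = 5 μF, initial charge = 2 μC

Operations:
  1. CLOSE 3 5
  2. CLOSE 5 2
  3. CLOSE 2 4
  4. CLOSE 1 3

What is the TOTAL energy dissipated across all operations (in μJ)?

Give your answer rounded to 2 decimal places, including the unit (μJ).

Initial: C1(4μF, Q=2μC, V=0.50V), C2(2μF, Q=11μC, V=5.50V), C3(1μF, Q=16μC, V=16.00V), C4(3μF, Q=11μC, V=3.67V), C5(5μF, Q=2μC, V=0.40V)
Op 1: CLOSE 3-5: Q_total=18.00, C_total=6.00, V=3.00; Q3=3.00, Q5=15.00; dissipated=101.400
Op 2: CLOSE 5-2: Q_total=26.00, C_total=7.00, V=3.71; Q5=18.57, Q2=7.43; dissipated=4.464
Op 3: CLOSE 2-4: Q_total=18.43, C_total=5.00, V=3.69; Q2=7.37, Q4=11.06; dissipated=0.001
Op 4: CLOSE 1-3: Q_total=5.00, C_total=5.00, V=1.00; Q1=4.00, Q3=1.00; dissipated=2.500
Total dissipated: 108.366 μJ

Answer: 108.37 μJ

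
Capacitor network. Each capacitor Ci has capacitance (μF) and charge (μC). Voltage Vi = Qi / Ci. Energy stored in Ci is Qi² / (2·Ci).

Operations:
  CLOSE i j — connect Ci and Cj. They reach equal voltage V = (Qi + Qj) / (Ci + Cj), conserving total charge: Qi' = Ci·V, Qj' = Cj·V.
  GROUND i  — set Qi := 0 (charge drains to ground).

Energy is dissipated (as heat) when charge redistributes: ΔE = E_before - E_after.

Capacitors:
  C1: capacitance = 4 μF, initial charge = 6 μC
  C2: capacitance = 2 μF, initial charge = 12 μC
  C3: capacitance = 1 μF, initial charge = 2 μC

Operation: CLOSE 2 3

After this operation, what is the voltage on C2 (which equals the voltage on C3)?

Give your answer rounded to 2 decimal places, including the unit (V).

Initial: C1(4μF, Q=6μC, V=1.50V), C2(2μF, Q=12μC, V=6.00V), C3(1μF, Q=2μC, V=2.00V)
Op 1: CLOSE 2-3: Q_total=14.00, C_total=3.00, V=4.67; Q2=9.33, Q3=4.67; dissipated=5.333

Answer: 4.67 V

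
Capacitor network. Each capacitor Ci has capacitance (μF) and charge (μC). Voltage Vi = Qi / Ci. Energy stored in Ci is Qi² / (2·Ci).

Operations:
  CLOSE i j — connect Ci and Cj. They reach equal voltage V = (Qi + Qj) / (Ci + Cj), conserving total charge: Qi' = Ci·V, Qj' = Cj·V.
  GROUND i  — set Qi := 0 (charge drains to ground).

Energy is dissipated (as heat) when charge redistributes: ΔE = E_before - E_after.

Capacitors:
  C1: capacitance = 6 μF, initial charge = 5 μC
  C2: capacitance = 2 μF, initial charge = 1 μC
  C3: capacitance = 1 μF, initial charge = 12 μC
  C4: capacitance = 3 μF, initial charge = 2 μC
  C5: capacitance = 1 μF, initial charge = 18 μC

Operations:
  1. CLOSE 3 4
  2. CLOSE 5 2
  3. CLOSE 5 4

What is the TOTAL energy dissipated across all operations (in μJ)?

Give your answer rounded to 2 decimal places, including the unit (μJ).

Answer: 153.26 μJ

Derivation:
Initial: C1(6μF, Q=5μC, V=0.83V), C2(2μF, Q=1μC, V=0.50V), C3(1μF, Q=12μC, V=12.00V), C4(3μF, Q=2μC, V=0.67V), C5(1μF, Q=18μC, V=18.00V)
Op 1: CLOSE 3-4: Q_total=14.00, C_total=4.00, V=3.50; Q3=3.50, Q4=10.50; dissipated=48.167
Op 2: CLOSE 5-2: Q_total=19.00, C_total=3.00, V=6.33; Q5=6.33, Q2=12.67; dissipated=102.083
Op 3: CLOSE 5-4: Q_total=16.83, C_total=4.00, V=4.21; Q5=4.21, Q4=12.62; dissipated=3.010
Total dissipated: 153.260 μJ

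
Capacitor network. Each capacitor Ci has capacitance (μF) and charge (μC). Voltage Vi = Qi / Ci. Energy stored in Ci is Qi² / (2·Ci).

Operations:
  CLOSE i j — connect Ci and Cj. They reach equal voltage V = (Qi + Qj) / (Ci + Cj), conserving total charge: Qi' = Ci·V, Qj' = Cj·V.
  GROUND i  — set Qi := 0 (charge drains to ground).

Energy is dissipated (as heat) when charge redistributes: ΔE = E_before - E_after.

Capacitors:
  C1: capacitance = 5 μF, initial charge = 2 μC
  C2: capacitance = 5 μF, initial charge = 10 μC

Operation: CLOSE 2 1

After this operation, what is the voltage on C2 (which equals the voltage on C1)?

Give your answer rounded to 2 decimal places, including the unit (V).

Initial: C1(5μF, Q=2μC, V=0.40V), C2(5μF, Q=10μC, V=2.00V)
Op 1: CLOSE 2-1: Q_total=12.00, C_total=10.00, V=1.20; Q2=6.00, Q1=6.00; dissipated=3.200

Answer: 1.20 V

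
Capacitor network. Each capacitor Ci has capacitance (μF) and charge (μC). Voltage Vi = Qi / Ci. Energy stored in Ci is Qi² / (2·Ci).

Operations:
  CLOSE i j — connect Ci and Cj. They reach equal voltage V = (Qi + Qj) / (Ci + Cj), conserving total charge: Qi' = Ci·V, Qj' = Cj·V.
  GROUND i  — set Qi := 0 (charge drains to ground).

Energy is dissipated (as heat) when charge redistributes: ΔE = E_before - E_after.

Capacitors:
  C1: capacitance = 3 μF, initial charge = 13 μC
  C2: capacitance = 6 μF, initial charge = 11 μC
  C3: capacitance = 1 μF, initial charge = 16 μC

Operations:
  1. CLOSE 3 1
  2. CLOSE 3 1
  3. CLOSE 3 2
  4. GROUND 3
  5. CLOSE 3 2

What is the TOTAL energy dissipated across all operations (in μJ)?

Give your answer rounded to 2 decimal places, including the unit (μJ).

Answer: 69.93 μJ

Derivation:
Initial: C1(3μF, Q=13μC, V=4.33V), C2(6μF, Q=11μC, V=1.83V), C3(1μF, Q=16μC, V=16.00V)
Op 1: CLOSE 3-1: Q_total=29.00, C_total=4.00, V=7.25; Q3=7.25, Q1=21.75; dissipated=51.042
Op 2: CLOSE 3-1: Q_total=29.00, C_total=4.00, V=7.25; Q3=7.25, Q1=21.75; dissipated=0.000
Op 3: CLOSE 3-2: Q_total=18.25, C_total=7.00, V=2.61; Q3=2.61, Q2=15.64; dissipated=12.574
Op 4: GROUND 3: Q3=0; energy lost=3.399
Op 5: CLOSE 3-2: Q_total=15.64, C_total=7.00, V=2.23; Q3=2.23, Q2=13.41; dissipated=2.913
Total dissipated: 69.928 μJ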